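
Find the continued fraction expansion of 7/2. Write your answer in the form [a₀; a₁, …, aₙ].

⌊7/2⌋ = 3, remainder 1
⌊2/1⌋ = 2, remainder 0

[3; 2]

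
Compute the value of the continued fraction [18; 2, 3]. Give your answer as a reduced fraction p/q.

129/7

a_0 = 18: 18/1
a_1 = 2: 37/2
a_2 = 3: 129/7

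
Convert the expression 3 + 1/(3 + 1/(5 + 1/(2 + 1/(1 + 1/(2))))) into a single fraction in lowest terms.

454/137

Starting at the tail and folding back:
Start with 2.
1 + 1/(2/1) = 1 + 1/2 = 3/2
2 + 1/(3/2) = 2 + 2/3 = 8/3
5 + 1/(8/3) = 5 + 3/8 = 43/8
3 + 1/(43/8) = 3 + 8/43 = 137/43
3 + 1/(137/43) = 3 + 43/137 = 454/137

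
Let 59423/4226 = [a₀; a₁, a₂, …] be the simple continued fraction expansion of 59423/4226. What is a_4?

59423 = 14·4226 + 259, so a_0 = 14
4226 = 16·259 + 82, so a_1 = 16
259 = 3·82 + 13, so a_2 = 3
82 = 6·13 + 4, so a_3 = 6
13 = 3·4 + 1, so a_4 = 3

3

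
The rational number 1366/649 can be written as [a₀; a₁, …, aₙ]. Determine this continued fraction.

[2; 9, 1, 1, 5, 6]

1366 ÷ 649 → quotient 2, remainder 68
649 ÷ 68 → quotient 9, remainder 37
68 ÷ 37 → quotient 1, remainder 31
37 ÷ 31 → quotient 1, remainder 6
31 ÷ 6 → quotient 5, remainder 1
6 ÷ 1 → quotient 6, remainder 0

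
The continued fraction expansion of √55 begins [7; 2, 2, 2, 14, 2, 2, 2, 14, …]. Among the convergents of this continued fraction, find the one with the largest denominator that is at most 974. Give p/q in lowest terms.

6593/889

List convergents until the denominator exceeds the bound:
a_0 = 7: 7/1  (≤ bound)
a_1 = 2: 15/2  (≤ bound)
a_2 = 2: 37/5  (≤ bound)
a_3 = 2: 89/12  (≤ bound)
a_4 = 14: 1283/173  (≤ bound)
a_5 = 2: 2655/358  (≤ bound)
a_6 = 2: 6593/889  (≤ bound)
a_7 = 2: 15841/2136  (> 974, stop)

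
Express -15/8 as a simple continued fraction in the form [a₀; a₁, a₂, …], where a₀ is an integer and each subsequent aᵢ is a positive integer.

-15 = -2·8 + 1, so a_0 = -2
8 = 8·1 + 0, so a_1 = 8

[-2; 8]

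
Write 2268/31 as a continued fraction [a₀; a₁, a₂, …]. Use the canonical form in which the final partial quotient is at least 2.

[73; 6, 5]

2268 ÷ 31 → quotient 73, remainder 5
31 ÷ 5 → quotient 6, remainder 1
5 ÷ 1 → quotient 5, remainder 0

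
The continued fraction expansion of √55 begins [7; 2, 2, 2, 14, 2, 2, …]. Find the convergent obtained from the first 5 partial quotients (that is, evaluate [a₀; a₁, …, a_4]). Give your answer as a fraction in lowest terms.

1283/173

Work from the innermost term outward:
Start with 14.
2 + 1/(14/1) = 2 + 1/14 = 29/14
2 + 1/(29/14) = 2 + 14/29 = 72/29
2 + 1/(72/29) = 2 + 29/72 = 173/72
7 + 1/(173/72) = 7 + 72/173 = 1283/173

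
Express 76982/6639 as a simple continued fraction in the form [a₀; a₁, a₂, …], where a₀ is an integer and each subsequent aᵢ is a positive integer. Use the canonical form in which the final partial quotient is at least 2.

76982 ÷ 6639 → quotient 11, remainder 3953
6639 ÷ 3953 → quotient 1, remainder 2686
3953 ÷ 2686 → quotient 1, remainder 1267
2686 ÷ 1267 → quotient 2, remainder 152
1267 ÷ 152 → quotient 8, remainder 51
152 ÷ 51 → quotient 2, remainder 50
51 ÷ 50 → quotient 1, remainder 1
50 ÷ 1 → quotient 50, remainder 0

[11; 1, 1, 2, 8, 2, 1, 50]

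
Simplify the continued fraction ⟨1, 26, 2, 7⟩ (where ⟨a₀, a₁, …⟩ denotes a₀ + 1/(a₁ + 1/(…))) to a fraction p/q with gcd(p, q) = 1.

Work from the innermost term outward:
Start with 7.
2 + 1/(7/1) = 2 + 1/7 = 15/7
26 + 1/(15/7) = 26 + 7/15 = 397/15
1 + 1/(397/15) = 1 + 15/397 = 412/397

412/397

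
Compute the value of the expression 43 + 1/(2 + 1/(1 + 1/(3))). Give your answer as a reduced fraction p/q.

477/11

a_0 = 43: 43/1
a_1 = 2: 87/2
a_2 = 1: 130/3
a_3 = 3: 477/11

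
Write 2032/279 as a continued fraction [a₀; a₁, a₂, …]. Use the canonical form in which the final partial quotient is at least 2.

[7; 3, 1, 1, 7, 2, 2]

Run the Euclidean algorithm, recording each quotient:
2032 ÷ 279 → quotient 7, remainder 79
279 ÷ 79 → quotient 3, remainder 42
79 ÷ 42 → quotient 1, remainder 37
42 ÷ 37 → quotient 1, remainder 5
37 ÷ 5 → quotient 7, remainder 2
5 ÷ 2 → quotient 2, remainder 1
2 ÷ 1 → quotient 2, remainder 0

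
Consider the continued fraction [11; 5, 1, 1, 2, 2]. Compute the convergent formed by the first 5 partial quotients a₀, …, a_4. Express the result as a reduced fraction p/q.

313/28

Start with 2.
1 + 1/(2/1) = 1 + 1/2 = 3/2
1 + 1/(3/2) = 1 + 2/3 = 5/3
5 + 1/(5/3) = 5 + 3/5 = 28/5
11 + 1/(28/5) = 11 + 5/28 = 313/28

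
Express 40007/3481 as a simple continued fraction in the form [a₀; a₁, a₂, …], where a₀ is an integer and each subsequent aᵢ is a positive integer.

[11; 2, 35, 49]

Run the Euclidean algorithm, recording each quotient:
⌊40007/3481⌋ = 11, remainder 1716
⌊3481/1716⌋ = 2, remainder 49
⌊1716/49⌋ = 35, remainder 1
⌊49/1⌋ = 49, remainder 0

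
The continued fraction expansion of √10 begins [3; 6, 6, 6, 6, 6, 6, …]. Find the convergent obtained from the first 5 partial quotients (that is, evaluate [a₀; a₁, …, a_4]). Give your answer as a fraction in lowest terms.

a_0 = 3: 3/1
a_1 = 6: 19/6
a_2 = 6: 117/37
a_3 = 6: 721/228
a_4 = 6: 4443/1405

4443/1405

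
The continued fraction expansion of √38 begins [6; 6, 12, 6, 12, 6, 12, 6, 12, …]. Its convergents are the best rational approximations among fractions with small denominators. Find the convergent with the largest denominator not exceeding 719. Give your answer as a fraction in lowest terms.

2737/444

List convergents until the denominator exceeds the bound:
a_0 = 6: 6/1  (≤ bound)
a_1 = 6: 37/6  (≤ bound)
a_2 = 12: 450/73  (≤ bound)
a_3 = 6: 2737/444  (≤ bound)
a_4 = 12: 33294/5401  (> 719, stop)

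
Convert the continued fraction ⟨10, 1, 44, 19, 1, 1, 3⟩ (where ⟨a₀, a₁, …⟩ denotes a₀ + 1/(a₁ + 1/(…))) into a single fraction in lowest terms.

Start with 3.
1 + 1/(3/1) = 1 + 1/3 = 4/3
1 + 1/(4/3) = 1 + 3/4 = 7/4
19 + 1/(7/4) = 19 + 4/7 = 137/7
44 + 1/(137/7) = 44 + 7/137 = 6035/137
1 + 1/(6035/137) = 1 + 137/6035 = 6172/6035
10 + 1/(6172/6035) = 10 + 6035/6172 = 67755/6172

67755/6172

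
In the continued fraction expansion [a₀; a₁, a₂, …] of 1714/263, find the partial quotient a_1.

Apply division with remainder until the remainder is 0:
1714 = 6·263 + 136, so a_0 = 6
263 = 1·136 + 127, so a_1 = 1

1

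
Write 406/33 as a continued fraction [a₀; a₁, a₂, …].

[12; 3, 3, 3]

⌊406/33⌋ = 12, remainder 10
⌊33/10⌋ = 3, remainder 3
⌊10/3⌋ = 3, remainder 1
⌊3/1⌋ = 3, remainder 0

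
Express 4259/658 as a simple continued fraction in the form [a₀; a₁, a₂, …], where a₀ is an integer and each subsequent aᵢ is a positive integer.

⌊4259/658⌋ = 6, remainder 311
⌊658/311⌋ = 2, remainder 36
⌊311/36⌋ = 8, remainder 23
⌊36/23⌋ = 1, remainder 13
⌊23/13⌋ = 1, remainder 10
⌊13/10⌋ = 1, remainder 3
⌊10/3⌋ = 3, remainder 1
⌊3/1⌋ = 3, remainder 0

[6; 2, 8, 1, 1, 1, 3, 3]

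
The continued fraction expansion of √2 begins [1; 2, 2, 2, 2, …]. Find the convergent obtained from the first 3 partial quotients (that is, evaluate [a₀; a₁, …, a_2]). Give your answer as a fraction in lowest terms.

Start with 2.
2 + 1/(2/1) = 2 + 1/2 = 5/2
1 + 1/(5/2) = 1 + 2/5 = 7/5

7/5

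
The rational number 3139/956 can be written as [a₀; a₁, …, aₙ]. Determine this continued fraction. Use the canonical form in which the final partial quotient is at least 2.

[3; 3, 1, 1, 8, 1, 1, 7]

⌊3139/956⌋ = 3, remainder 271
⌊956/271⌋ = 3, remainder 143
⌊271/143⌋ = 1, remainder 128
⌊143/128⌋ = 1, remainder 15
⌊128/15⌋ = 8, remainder 8
⌊15/8⌋ = 1, remainder 7
⌊8/7⌋ = 1, remainder 1
⌊7/1⌋ = 7, remainder 0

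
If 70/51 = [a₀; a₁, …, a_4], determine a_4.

70 = 1·51 + 19, so a_0 = 1
51 = 2·19 + 13, so a_1 = 2
19 = 1·13 + 6, so a_2 = 1
13 = 2·6 + 1, so a_3 = 2
6 = 6·1 + 0, so a_4 = 6

6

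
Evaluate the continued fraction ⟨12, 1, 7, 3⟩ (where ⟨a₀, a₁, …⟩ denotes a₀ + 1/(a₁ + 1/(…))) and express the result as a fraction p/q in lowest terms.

322/25

Compute successive convergents:
a_0 = 12: 12/1
a_1 = 1: 13/1
a_2 = 7: 103/8
a_3 = 3: 322/25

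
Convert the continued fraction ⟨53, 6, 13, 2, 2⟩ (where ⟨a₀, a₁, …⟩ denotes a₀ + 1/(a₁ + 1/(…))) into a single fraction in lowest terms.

a_0 = 53: 53/1
a_1 = 6: 319/6
a_2 = 13: 4200/79
a_3 = 2: 8719/164
a_4 = 2: 21638/407

21638/407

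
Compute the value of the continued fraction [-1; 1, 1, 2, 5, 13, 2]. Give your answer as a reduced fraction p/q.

a_0 = -1: -1/1
a_1 = 1: 0/1
a_2 = 1: -1/2
a_3 = 2: -2/5
a_4 = 5: -11/27
a_5 = 13: -145/356
a_6 = 2: -301/739

-301/739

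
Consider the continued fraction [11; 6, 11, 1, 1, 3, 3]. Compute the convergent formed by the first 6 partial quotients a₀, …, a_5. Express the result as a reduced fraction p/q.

5504/493

Collapse the nested fraction from the inside out:
Start with 3.
1 + 1/(3/1) = 1 + 1/3 = 4/3
1 + 1/(4/3) = 1 + 3/4 = 7/4
11 + 1/(7/4) = 11 + 4/7 = 81/7
6 + 1/(81/7) = 6 + 7/81 = 493/81
11 + 1/(493/81) = 11 + 81/493 = 5504/493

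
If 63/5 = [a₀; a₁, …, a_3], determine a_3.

63 = 12·5 + 3, so a_0 = 12
5 = 1·3 + 2, so a_1 = 1
3 = 1·2 + 1, so a_2 = 1
2 = 2·1 + 0, so a_3 = 2

2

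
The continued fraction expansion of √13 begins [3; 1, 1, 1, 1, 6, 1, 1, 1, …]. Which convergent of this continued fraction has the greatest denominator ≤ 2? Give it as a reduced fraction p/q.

7/2

a_0 = 3: 3/1  (≤ bound)
a_1 = 1: 4/1  (≤ bound)
a_2 = 1: 7/2  (≤ bound)
a_3 = 1: 11/3  (> 2, stop)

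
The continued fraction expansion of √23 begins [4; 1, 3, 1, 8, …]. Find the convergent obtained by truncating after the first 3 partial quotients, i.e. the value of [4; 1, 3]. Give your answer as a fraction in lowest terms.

19/4

Start with 3.
1 + 1/(3/1) = 1 + 1/3 = 4/3
4 + 1/(4/3) = 4 + 3/4 = 19/4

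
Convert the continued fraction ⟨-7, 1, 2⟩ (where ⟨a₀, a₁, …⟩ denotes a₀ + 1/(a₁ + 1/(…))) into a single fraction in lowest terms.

Compute successive convergents:
a_0 = -7: -7/1
a_1 = 1: -6/1
a_2 = 2: -19/3

-19/3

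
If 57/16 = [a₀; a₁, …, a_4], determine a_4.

2

⌊57/16⌋ = 3, remainder 9
⌊16/9⌋ = 1, remainder 7
⌊9/7⌋ = 1, remainder 2
⌊7/2⌋ = 3, remainder 1
⌊2/1⌋ = 2, remainder 0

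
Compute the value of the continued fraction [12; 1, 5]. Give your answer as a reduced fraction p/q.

77/6

a_0 = 12: 12/1
a_1 = 1: 13/1
a_2 = 5: 77/6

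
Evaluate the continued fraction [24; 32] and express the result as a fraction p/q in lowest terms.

769/32

Start with 32.
24 + 1/(32/1) = 24 + 1/32 = 769/32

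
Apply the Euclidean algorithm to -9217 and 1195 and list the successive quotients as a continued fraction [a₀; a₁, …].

⌊-9217/1195⌋ = -8, remainder 343
⌊1195/343⌋ = 3, remainder 166
⌊343/166⌋ = 2, remainder 11
⌊166/11⌋ = 15, remainder 1
⌊11/1⌋ = 11, remainder 0

[-8; 3, 2, 15, 11]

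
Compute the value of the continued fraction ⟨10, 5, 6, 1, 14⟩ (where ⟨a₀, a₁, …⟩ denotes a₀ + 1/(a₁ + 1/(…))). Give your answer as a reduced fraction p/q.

Build up convergents one term at a time:
a_0 = 10: 10/1
a_1 = 5: 51/5
a_2 = 6: 316/31
a_3 = 1: 367/36
a_4 = 14: 5454/535

5454/535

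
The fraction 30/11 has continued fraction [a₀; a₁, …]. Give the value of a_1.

1

Apply division with remainder until the remainder is 0:
30 = 2·11 + 8, so a_0 = 2
11 = 1·8 + 3, so a_1 = 1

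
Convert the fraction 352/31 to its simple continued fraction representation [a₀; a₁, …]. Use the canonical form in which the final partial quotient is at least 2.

[11; 2, 1, 4, 2]

352 ÷ 31 → quotient 11, remainder 11
31 ÷ 11 → quotient 2, remainder 9
11 ÷ 9 → quotient 1, remainder 2
9 ÷ 2 → quotient 4, remainder 1
2 ÷ 1 → quotient 2, remainder 0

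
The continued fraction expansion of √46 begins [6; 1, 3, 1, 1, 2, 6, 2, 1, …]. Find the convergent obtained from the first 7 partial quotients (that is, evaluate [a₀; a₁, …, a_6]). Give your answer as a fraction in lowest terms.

997/147

Collapse the nested fraction from the inside out:
Start with 6.
2 + 1/(6/1) = 2 + 1/6 = 13/6
1 + 1/(13/6) = 1 + 6/13 = 19/13
1 + 1/(19/13) = 1 + 13/19 = 32/19
3 + 1/(32/19) = 3 + 19/32 = 115/32
1 + 1/(115/32) = 1 + 32/115 = 147/115
6 + 1/(147/115) = 6 + 115/147 = 997/147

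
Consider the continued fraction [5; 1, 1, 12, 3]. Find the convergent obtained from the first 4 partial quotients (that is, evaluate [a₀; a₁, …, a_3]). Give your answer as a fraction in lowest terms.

138/25

Start with 12.
1 + 1/(12/1) = 1 + 1/12 = 13/12
1 + 1/(13/12) = 1 + 12/13 = 25/13
5 + 1/(25/13) = 5 + 13/25 = 138/25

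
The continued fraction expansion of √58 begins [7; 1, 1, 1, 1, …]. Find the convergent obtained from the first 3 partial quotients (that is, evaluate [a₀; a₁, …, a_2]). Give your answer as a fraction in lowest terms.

15/2

a_0 = 7: 7/1
a_1 = 1: 8/1
a_2 = 1: 15/2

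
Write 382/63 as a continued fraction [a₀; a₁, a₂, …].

382 ÷ 63 → quotient 6, remainder 4
63 ÷ 4 → quotient 15, remainder 3
4 ÷ 3 → quotient 1, remainder 1
3 ÷ 1 → quotient 3, remainder 0

[6; 15, 1, 3]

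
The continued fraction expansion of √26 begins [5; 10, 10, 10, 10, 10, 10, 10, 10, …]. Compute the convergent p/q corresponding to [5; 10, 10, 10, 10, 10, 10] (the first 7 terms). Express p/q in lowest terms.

5357035/1050601

Build up convergents one term at a time:
a_0 = 5: 5/1
a_1 = 10: 51/10
a_2 = 10: 515/101
a_3 = 10: 5201/1020
a_4 = 10: 52525/10301
a_5 = 10: 530451/104030
a_6 = 10: 5357035/1050601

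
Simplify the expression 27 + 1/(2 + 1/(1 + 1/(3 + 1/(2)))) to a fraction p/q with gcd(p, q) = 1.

684/25

a_0 = 27: 27/1
a_1 = 2: 55/2
a_2 = 1: 82/3
a_3 = 3: 301/11
a_4 = 2: 684/25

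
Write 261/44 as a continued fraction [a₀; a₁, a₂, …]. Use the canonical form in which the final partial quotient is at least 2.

[5; 1, 13, 1, 2]

Repeatedly divide and take the remainder:
261 = 5·44 + 41, so a_0 = 5
44 = 1·41 + 3, so a_1 = 1
41 = 13·3 + 2, so a_2 = 13
3 = 1·2 + 1, so a_3 = 1
2 = 2·1 + 0, so a_4 = 2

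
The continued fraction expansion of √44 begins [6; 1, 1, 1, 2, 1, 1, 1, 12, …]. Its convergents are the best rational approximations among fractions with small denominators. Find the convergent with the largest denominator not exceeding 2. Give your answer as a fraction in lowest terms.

a_0 = 6: 6/1  (≤ bound)
a_1 = 1: 7/1  (≤ bound)
a_2 = 1: 13/2  (≤ bound)
a_3 = 1: 20/3  (> 2, stop)

13/2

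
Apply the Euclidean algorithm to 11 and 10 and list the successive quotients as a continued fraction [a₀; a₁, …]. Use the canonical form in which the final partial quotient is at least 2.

Apply division with remainder until the remainder is 0:
11 = 1·10 + 1, so a_0 = 1
10 = 10·1 + 0, so a_1 = 10

[1; 10]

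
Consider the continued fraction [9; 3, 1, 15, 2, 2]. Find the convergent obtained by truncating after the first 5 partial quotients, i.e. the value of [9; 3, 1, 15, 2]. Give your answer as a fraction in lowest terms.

1203/130

Build up convergents one term at a time:
a_0 = 9: 9/1
a_1 = 3: 28/3
a_2 = 1: 37/4
a_3 = 15: 583/63
a_4 = 2: 1203/130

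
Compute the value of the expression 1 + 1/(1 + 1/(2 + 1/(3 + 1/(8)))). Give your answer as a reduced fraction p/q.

Start with 8.
3 + 1/(8/1) = 3 + 1/8 = 25/8
2 + 1/(25/8) = 2 + 8/25 = 58/25
1 + 1/(58/25) = 1 + 25/58 = 83/58
1 + 1/(83/58) = 1 + 58/83 = 141/83

141/83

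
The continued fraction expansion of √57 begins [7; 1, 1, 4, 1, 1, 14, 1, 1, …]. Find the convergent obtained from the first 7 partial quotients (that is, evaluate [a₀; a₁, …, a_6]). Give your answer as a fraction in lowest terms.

2197/291

Work from the innermost term outward:
Start with 14.
1 + 1/(14/1) = 1 + 1/14 = 15/14
1 + 1/(15/14) = 1 + 14/15 = 29/15
4 + 1/(29/15) = 4 + 15/29 = 131/29
1 + 1/(131/29) = 1 + 29/131 = 160/131
1 + 1/(160/131) = 1 + 131/160 = 291/160
7 + 1/(291/160) = 7 + 160/291 = 2197/291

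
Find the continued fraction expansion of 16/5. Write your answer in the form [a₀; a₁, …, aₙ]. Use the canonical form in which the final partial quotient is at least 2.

[3; 5]

Run the Euclidean algorithm, recording each quotient:
16 ÷ 5 → quotient 3, remainder 1
5 ÷ 1 → quotient 5, remainder 0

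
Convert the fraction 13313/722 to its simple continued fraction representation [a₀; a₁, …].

⌊13313/722⌋ = 18, remainder 317
⌊722/317⌋ = 2, remainder 88
⌊317/88⌋ = 3, remainder 53
⌊88/53⌋ = 1, remainder 35
⌊53/35⌋ = 1, remainder 18
⌊35/18⌋ = 1, remainder 17
⌊18/17⌋ = 1, remainder 1
⌊17/1⌋ = 17, remainder 0

[18; 2, 3, 1, 1, 1, 1, 17]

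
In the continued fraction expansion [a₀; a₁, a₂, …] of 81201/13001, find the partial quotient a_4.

5

Repeatedly divide and take the remainder:
81201 ÷ 13001 → quotient 6, remainder 3195
13001 ÷ 3195 → quotient 4, remainder 221
3195 ÷ 221 → quotient 14, remainder 101
221 ÷ 101 → quotient 2, remainder 19
101 ÷ 19 → quotient 5, remainder 6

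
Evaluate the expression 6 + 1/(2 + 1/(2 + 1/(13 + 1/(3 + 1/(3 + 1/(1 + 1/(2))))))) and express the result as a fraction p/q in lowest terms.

Start with 2.
1 + 1/(2/1) = 1 + 1/2 = 3/2
3 + 1/(3/2) = 3 + 2/3 = 11/3
3 + 1/(11/3) = 3 + 3/11 = 36/11
13 + 1/(36/11) = 13 + 11/36 = 479/36
2 + 1/(479/36) = 2 + 36/479 = 994/479
2 + 1/(994/479) = 2 + 479/994 = 2467/994
6 + 1/(2467/994) = 6 + 994/2467 = 15796/2467

15796/2467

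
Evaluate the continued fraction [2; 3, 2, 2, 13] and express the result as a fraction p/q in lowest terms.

523/228

Start with 13.
2 + 1/(13/1) = 2 + 1/13 = 27/13
2 + 1/(27/13) = 2 + 13/27 = 67/27
3 + 1/(67/27) = 3 + 27/67 = 228/67
2 + 1/(228/67) = 2 + 67/228 = 523/228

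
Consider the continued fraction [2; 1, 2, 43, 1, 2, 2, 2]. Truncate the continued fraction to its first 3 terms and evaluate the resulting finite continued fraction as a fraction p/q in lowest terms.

a_0 = 2: 2/1
a_1 = 1: 3/1
a_2 = 2: 8/3

8/3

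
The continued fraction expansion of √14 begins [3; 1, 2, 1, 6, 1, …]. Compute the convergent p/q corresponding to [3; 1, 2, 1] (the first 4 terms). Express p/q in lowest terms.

15/4

a_0 = 3: 3/1
a_1 = 1: 4/1
a_2 = 2: 11/3
a_3 = 1: 15/4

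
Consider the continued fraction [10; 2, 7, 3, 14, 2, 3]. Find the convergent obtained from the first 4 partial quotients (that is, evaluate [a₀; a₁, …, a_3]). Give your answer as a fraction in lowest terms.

492/47

Start with 3.
7 + 1/(3/1) = 7 + 1/3 = 22/3
2 + 1/(22/3) = 2 + 3/22 = 47/22
10 + 1/(47/22) = 10 + 22/47 = 492/47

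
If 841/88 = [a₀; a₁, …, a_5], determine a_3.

3

⌊841/88⌋ = 9, remainder 49
⌊88/49⌋ = 1, remainder 39
⌊49/39⌋ = 1, remainder 10
⌊39/10⌋ = 3, remainder 9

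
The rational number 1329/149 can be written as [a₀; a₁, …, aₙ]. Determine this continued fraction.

[8; 1, 11, 2, 2, 2]

⌊1329/149⌋ = 8, remainder 137
⌊149/137⌋ = 1, remainder 12
⌊137/12⌋ = 11, remainder 5
⌊12/5⌋ = 2, remainder 2
⌊5/2⌋ = 2, remainder 1
⌊2/1⌋ = 2, remainder 0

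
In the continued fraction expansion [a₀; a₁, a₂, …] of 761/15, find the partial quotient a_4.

Apply division with remainder until the remainder is 0:
761 ÷ 15 → quotient 50, remainder 11
15 ÷ 11 → quotient 1, remainder 4
11 ÷ 4 → quotient 2, remainder 3
4 ÷ 3 → quotient 1, remainder 1
3 ÷ 1 → quotient 3, remainder 0

3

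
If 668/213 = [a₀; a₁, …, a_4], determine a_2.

2

⌊668/213⌋ = 3, remainder 29
⌊213/29⌋ = 7, remainder 10
⌊29/10⌋ = 2, remainder 9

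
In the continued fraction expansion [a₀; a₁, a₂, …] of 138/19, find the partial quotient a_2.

⌊138/19⌋ = 7, remainder 5
⌊19/5⌋ = 3, remainder 4
⌊5/4⌋ = 1, remainder 1

1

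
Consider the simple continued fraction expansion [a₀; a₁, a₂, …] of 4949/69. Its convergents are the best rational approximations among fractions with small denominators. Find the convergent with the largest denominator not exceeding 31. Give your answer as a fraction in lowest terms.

2080/29

a_0 = 71: 71/1  (≤ bound)
a_1 = 1: 72/1  (≤ bound)
a_2 = 2: 215/3  (≤ bound)
a_3 = 1: 287/4  (≤ bound)
a_4 = 1: 502/7  (≤ bound)
a_5 = 1: 789/11  (≤ bound)
a_6 = 2: 2080/29  (≤ bound)
a_7 = 2: 4949/69  (> 31, stop)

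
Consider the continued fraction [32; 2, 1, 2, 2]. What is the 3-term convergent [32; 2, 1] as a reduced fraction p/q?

97/3

a_0 = 32: 32/1
a_1 = 2: 65/2
a_2 = 1: 97/3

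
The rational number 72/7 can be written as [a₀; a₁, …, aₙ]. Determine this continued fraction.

[10; 3, 2]

⌊72/7⌋ = 10, remainder 2
⌊7/2⌋ = 3, remainder 1
⌊2/1⌋ = 2, remainder 0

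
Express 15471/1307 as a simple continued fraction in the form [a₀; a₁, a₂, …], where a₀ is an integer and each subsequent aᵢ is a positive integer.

[11; 1, 5, 7, 2, 1, 9]

Repeatedly divide and take the remainder:
15471 ÷ 1307 → quotient 11, remainder 1094
1307 ÷ 1094 → quotient 1, remainder 213
1094 ÷ 213 → quotient 5, remainder 29
213 ÷ 29 → quotient 7, remainder 10
29 ÷ 10 → quotient 2, remainder 9
10 ÷ 9 → quotient 1, remainder 1
9 ÷ 1 → quotient 9, remainder 0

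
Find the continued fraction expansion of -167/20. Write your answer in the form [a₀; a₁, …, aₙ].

Run the Euclidean algorithm, recording each quotient:
-167 ÷ 20 → quotient -9, remainder 13
20 ÷ 13 → quotient 1, remainder 7
13 ÷ 7 → quotient 1, remainder 6
7 ÷ 6 → quotient 1, remainder 1
6 ÷ 1 → quotient 6, remainder 0

[-9; 1, 1, 1, 6]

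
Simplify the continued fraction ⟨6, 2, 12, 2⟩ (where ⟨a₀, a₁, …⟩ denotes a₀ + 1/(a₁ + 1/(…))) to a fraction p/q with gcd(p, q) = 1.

Compute successive convergents:
a_0 = 6: 6/1
a_1 = 2: 13/2
a_2 = 12: 162/25
a_3 = 2: 337/52

337/52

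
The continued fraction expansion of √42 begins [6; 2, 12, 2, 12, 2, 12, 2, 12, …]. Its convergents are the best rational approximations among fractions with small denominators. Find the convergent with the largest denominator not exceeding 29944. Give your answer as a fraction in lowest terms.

109194/16849

a_0 = 6: 6/1  (≤ bound)
a_1 = 2: 13/2  (≤ bound)
a_2 = 12: 162/25  (≤ bound)
a_3 = 2: 337/52  (≤ bound)
a_4 = 12: 4206/649  (≤ bound)
a_5 = 2: 8749/1350  (≤ bound)
a_6 = 12: 109194/16849  (≤ bound)
a_7 = 2: 227137/35048  (> 29944, stop)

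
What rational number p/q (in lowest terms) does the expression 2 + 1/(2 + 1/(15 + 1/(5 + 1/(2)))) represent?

857/345

a_0 = 2: 2/1
a_1 = 2: 5/2
a_2 = 15: 77/31
a_3 = 5: 390/157
a_4 = 2: 857/345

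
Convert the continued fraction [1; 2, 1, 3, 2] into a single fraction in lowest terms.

34/25

Compute successive convergents:
a_0 = 1: 1/1
a_1 = 2: 3/2
a_2 = 1: 4/3
a_3 = 3: 15/11
a_4 = 2: 34/25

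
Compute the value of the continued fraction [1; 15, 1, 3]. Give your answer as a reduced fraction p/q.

67/63

a_0 = 1: 1/1
a_1 = 15: 16/15
a_2 = 1: 17/16
a_3 = 3: 67/63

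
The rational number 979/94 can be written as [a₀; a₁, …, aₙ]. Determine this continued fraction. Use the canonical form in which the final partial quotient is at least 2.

[10; 2, 2, 2, 3, 2]

Repeatedly divide and take the remainder:
⌊979/94⌋ = 10, remainder 39
⌊94/39⌋ = 2, remainder 16
⌊39/16⌋ = 2, remainder 7
⌊16/7⌋ = 2, remainder 2
⌊7/2⌋ = 3, remainder 1
⌊2/1⌋ = 2, remainder 0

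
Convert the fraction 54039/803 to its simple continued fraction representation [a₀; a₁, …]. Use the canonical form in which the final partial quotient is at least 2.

54039 ÷ 803 → quotient 67, remainder 238
803 ÷ 238 → quotient 3, remainder 89
238 ÷ 89 → quotient 2, remainder 60
89 ÷ 60 → quotient 1, remainder 29
60 ÷ 29 → quotient 2, remainder 2
29 ÷ 2 → quotient 14, remainder 1
2 ÷ 1 → quotient 2, remainder 0

[67; 3, 2, 1, 2, 14, 2]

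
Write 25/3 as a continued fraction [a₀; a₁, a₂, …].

Apply division with remainder until the remainder is 0:
25 ÷ 3 → quotient 8, remainder 1
3 ÷ 1 → quotient 3, remainder 0

[8; 3]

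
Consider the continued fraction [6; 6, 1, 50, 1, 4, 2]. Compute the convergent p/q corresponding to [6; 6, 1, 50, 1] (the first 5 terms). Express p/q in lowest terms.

2230/363

Start with 1.
50 + 1/(1/1) = 50 + 1/1 = 51/1
1 + 1/(51/1) = 1 + 1/51 = 52/51
6 + 1/(52/51) = 6 + 51/52 = 363/52
6 + 1/(363/52) = 6 + 52/363 = 2230/363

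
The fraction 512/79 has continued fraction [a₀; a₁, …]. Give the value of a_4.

2

Run the Euclidean algorithm, recording each quotient:
512 ÷ 79 → quotient 6, remainder 38
79 ÷ 38 → quotient 2, remainder 3
38 ÷ 3 → quotient 12, remainder 2
3 ÷ 2 → quotient 1, remainder 1
2 ÷ 1 → quotient 2, remainder 0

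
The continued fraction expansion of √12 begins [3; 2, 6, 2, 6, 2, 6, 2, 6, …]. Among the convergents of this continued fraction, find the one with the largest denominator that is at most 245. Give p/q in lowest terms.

List convergents until the denominator exceeds the bound:
a_0 = 3: 3/1  (≤ bound)
a_1 = 2: 7/2  (≤ bound)
a_2 = 6: 45/13  (≤ bound)
a_3 = 2: 97/28  (≤ bound)
a_4 = 6: 627/181  (≤ bound)
a_5 = 2: 1351/390  (> 245, stop)

627/181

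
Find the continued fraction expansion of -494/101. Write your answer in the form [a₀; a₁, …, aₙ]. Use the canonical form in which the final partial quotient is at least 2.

Apply division with remainder until the remainder is 0:
⌊-494/101⌋ = -5, remainder 11
⌊101/11⌋ = 9, remainder 2
⌊11/2⌋ = 5, remainder 1
⌊2/1⌋ = 2, remainder 0

[-5; 9, 5, 2]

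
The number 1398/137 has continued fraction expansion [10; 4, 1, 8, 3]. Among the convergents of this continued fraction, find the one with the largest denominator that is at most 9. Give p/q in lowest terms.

51/5

a_0 = 10: 10/1  (≤ bound)
a_1 = 4: 41/4  (≤ bound)
a_2 = 1: 51/5  (≤ bound)
a_3 = 8: 449/44  (> 9, stop)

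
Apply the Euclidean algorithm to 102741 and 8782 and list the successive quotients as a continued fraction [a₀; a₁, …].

Apply division with remainder until the remainder is 0:
102741 = 11·8782 + 6139, so a_0 = 11
8782 = 1·6139 + 2643, so a_1 = 1
6139 = 2·2643 + 853, so a_2 = 2
2643 = 3·853 + 84, so a_3 = 3
853 = 10·84 + 13, so a_4 = 10
84 = 6·13 + 6, so a_5 = 6
13 = 2·6 + 1, so a_6 = 2
6 = 6·1 + 0, so a_7 = 6

[11; 1, 2, 3, 10, 6, 2, 6]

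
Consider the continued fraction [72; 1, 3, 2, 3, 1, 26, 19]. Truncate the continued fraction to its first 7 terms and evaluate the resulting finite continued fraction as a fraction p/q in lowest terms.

Compute successive convergents:
a_0 = 72: 72/1
a_1 = 1: 73/1
a_2 = 3: 291/4
a_3 = 2: 655/9
a_4 = 3: 2256/31
a_5 = 1: 2911/40
a_6 = 26: 77942/1071

77942/1071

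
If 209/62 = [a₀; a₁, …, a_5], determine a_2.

Apply division with remainder until the remainder is 0:
209 = 3·62 + 23, so a_0 = 3
62 = 2·23 + 16, so a_1 = 2
23 = 1·16 + 7, so a_2 = 1

1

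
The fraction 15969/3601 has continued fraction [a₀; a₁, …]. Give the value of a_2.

3

Repeatedly divide and take the remainder:
⌊15969/3601⌋ = 4, remainder 1565
⌊3601/1565⌋ = 2, remainder 471
⌊1565/471⌋ = 3, remainder 152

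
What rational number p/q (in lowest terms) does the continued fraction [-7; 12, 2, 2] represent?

Start with 2.
2 + 1/(2/1) = 2 + 1/2 = 5/2
12 + 1/(5/2) = 12 + 2/5 = 62/5
-7 + 1/(62/5) = -7 + 5/62 = -429/62

-429/62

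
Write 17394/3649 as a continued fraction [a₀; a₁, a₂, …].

17394 ÷ 3649 → quotient 4, remainder 2798
3649 ÷ 2798 → quotient 1, remainder 851
2798 ÷ 851 → quotient 3, remainder 245
851 ÷ 245 → quotient 3, remainder 116
245 ÷ 116 → quotient 2, remainder 13
116 ÷ 13 → quotient 8, remainder 12
13 ÷ 12 → quotient 1, remainder 1
12 ÷ 1 → quotient 12, remainder 0

[4; 1, 3, 3, 2, 8, 1, 12]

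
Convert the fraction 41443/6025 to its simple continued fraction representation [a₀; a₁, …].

41443 = 6·6025 + 5293, so a_0 = 6
6025 = 1·5293 + 732, so a_1 = 1
5293 = 7·732 + 169, so a_2 = 7
732 = 4·169 + 56, so a_3 = 4
169 = 3·56 + 1, so a_4 = 3
56 = 56·1 + 0, so a_5 = 56

[6; 1, 7, 4, 3, 56]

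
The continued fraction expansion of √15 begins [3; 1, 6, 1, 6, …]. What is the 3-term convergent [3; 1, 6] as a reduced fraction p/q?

27/7

a_0 = 3: 3/1
a_1 = 1: 4/1
a_2 = 6: 27/7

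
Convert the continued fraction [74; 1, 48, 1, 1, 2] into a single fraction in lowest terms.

Start with 2.
1 + 1/(2/1) = 1 + 1/2 = 3/2
1 + 1/(3/2) = 1 + 2/3 = 5/3
48 + 1/(5/3) = 48 + 3/5 = 243/5
1 + 1/(243/5) = 1 + 5/243 = 248/243
74 + 1/(248/243) = 74 + 243/248 = 18595/248

18595/248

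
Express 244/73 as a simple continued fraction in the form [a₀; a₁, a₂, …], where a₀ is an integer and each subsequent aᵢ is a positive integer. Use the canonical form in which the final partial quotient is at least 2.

[3; 2, 1, 11, 2]

Repeatedly divide and take the remainder:
244 = 3·73 + 25, so a_0 = 3
73 = 2·25 + 23, so a_1 = 2
25 = 1·23 + 2, so a_2 = 1
23 = 11·2 + 1, so a_3 = 11
2 = 2·1 + 0, so a_4 = 2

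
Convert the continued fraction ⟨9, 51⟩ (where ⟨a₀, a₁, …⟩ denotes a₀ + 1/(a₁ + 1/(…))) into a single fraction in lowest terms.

Start with 51.
9 + 1/(51/1) = 9 + 1/51 = 460/51

460/51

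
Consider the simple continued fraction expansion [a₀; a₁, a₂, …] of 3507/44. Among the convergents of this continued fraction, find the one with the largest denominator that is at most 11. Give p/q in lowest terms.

List convergents until the denominator exceeds the bound:
a_0 = 79: 79/1  (≤ bound)
a_1 = 1: 80/1  (≤ bound)
a_2 = 2: 239/3  (≤ bound)
a_3 = 2: 558/7  (≤ bound)
a_4 = 1: 797/10  (≤ bound)
a_5 = 1: 1355/17  (> 11, stop)

797/10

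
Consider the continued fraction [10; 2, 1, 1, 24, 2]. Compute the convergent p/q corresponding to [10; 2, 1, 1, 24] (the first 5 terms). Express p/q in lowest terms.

1279/123

a_0 = 10: 10/1
a_1 = 2: 21/2
a_2 = 1: 31/3
a_3 = 1: 52/5
a_4 = 24: 1279/123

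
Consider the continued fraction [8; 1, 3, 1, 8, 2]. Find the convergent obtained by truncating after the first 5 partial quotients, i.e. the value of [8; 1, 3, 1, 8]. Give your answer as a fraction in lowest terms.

387/44

a_0 = 8: 8/1
a_1 = 1: 9/1
a_2 = 3: 35/4
a_3 = 1: 44/5
a_4 = 8: 387/44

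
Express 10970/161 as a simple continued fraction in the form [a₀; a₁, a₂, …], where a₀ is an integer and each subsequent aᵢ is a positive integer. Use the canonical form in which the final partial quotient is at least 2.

[68; 7, 3, 7]

Apply division with remainder until the remainder is 0:
10970 = 68·161 + 22, so a_0 = 68
161 = 7·22 + 7, so a_1 = 7
22 = 3·7 + 1, so a_2 = 3
7 = 7·1 + 0, so a_3 = 7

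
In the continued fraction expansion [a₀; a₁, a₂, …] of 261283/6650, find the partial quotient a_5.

261283 ÷ 6650 → quotient 39, remainder 1933
6650 ÷ 1933 → quotient 3, remainder 851
1933 ÷ 851 → quotient 2, remainder 231
851 ÷ 231 → quotient 3, remainder 158
231 ÷ 158 → quotient 1, remainder 73
158 ÷ 73 → quotient 2, remainder 12

2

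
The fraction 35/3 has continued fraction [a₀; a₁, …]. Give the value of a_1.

1

Apply division with remainder until the remainder is 0:
⌊35/3⌋ = 11, remainder 2
⌊3/2⌋ = 1, remainder 1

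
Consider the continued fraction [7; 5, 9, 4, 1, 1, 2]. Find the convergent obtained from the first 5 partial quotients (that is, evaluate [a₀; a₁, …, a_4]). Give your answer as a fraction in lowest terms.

1691/235

Collapse the nested fraction from the inside out:
Start with 1.
4 + 1/(1/1) = 4 + 1/1 = 5/1
9 + 1/(5/1) = 9 + 1/5 = 46/5
5 + 1/(46/5) = 5 + 5/46 = 235/46
7 + 1/(235/46) = 7 + 46/235 = 1691/235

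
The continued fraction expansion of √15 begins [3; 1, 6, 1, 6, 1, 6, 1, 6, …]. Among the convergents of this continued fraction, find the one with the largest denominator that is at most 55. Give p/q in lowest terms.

a_0 = 3: 3/1  (≤ bound)
a_1 = 1: 4/1  (≤ bound)
a_2 = 6: 27/7  (≤ bound)
a_3 = 1: 31/8  (≤ bound)
a_4 = 6: 213/55  (≤ bound)
a_5 = 1: 244/63  (> 55, stop)

213/55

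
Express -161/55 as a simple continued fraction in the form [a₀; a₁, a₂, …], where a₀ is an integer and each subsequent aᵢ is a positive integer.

[-3; 13, 1, 3]

Repeatedly divide and take the remainder:
-161 = -3·55 + 4, so a_0 = -3
55 = 13·4 + 3, so a_1 = 13
4 = 1·3 + 1, so a_2 = 1
3 = 3·1 + 0, so a_3 = 3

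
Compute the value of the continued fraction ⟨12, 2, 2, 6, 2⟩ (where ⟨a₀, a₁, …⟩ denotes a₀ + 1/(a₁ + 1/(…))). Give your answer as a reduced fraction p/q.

856/69

Compute successive convergents:
a_0 = 12: 12/1
a_1 = 2: 25/2
a_2 = 2: 62/5
a_3 = 6: 397/32
a_4 = 2: 856/69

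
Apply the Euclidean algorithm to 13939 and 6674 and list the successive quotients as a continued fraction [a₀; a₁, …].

[2; 11, 3, 2, 2, 2, 14]

Run the Euclidean algorithm, recording each quotient:
13939 = 2·6674 + 591, so a_0 = 2
6674 = 11·591 + 173, so a_1 = 11
591 = 3·173 + 72, so a_2 = 3
173 = 2·72 + 29, so a_3 = 2
72 = 2·29 + 14, so a_4 = 2
29 = 2·14 + 1, so a_5 = 2
14 = 14·1 + 0, so a_6 = 14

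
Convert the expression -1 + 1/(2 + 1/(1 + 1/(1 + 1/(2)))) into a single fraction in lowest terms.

a_0 = -1: -1/1
a_1 = 2: -1/2
a_2 = 1: -2/3
a_3 = 1: -3/5
a_4 = 2: -8/13

-8/13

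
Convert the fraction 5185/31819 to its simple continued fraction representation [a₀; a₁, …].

Apply division with remainder until the remainder is 0:
5185 ÷ 31819 → quotient 0, remainder 5185
31819 ÷ 5185 → quotient 6, remainder 709
5185 ÷ 709 → quotient 7, remainder 222
709 ÷ 222 → quotient 3, remainder 43
222 ÷ 43 → quotient 5, remainder 7
43 ÷ 7 → quotient 6, remainder 1
7 ÷ 1 → quotient 7, remainder 0

[0; 6, 7, 3, 5, 6, 7]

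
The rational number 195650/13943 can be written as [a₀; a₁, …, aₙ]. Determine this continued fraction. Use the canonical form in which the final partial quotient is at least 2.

[14; 31, 8, 6, 1, 7]

195650 ÷ 13943 → quotient 14, remainder 448
13943 ÷ 448 → quotient 31, remainder 55
448 ÷ 55 → quotient 8, remainder 8
55 ÷ 8 → quotient 6, remainder 7
8 ÷ 7 → quotient 1, remainder 1
7 ÷ 1 → quotient 7, remainder 0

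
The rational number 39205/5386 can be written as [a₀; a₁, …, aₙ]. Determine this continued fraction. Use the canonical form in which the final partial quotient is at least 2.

Repeatedly divide and take the remainder:
39205 ÷ 5386 → quotient 7, remainder 1503
5386 ÷ 1503 → quotient 3, remainder 877
1503 ÷ 877 → quotient 1, remainder 626
877 ÷ 626 → quotient 1, remainder 251
626 ÷ 251 → quotient 2, remainder 124
251 ÷ 124 → quotient 2, remainder 3
124 ÷ 3 → quotient 41, remainder 1
3 ÷ 1 → quotient 3, remainder 0

[7; 3, 1, 1, 2, 2, 41, 3]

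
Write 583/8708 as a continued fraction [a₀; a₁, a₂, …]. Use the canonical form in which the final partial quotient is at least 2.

[0; 14, 1, 14, 1, 3, 9]

Apply division with remainder until the remainder is 0:
⌊583/8708⌋ = 0, remainder 583
⌊8708/583⌋ = 14, remainder 546
⌊583/546⌋ = 1, remainder 37
⌊546/37⌋ = 14, remainder 28
⌊37/28⌋ = 1, remainder 9
⌊28/9⌋ = 3, remainder 1
⌊9/1⌋ = 9, remainder 0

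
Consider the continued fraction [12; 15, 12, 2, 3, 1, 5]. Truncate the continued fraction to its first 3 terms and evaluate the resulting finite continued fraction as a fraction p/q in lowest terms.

Build up convergents one term at a time:
a_0 = 12: 12/1
a_1 = 15: 181/15
a_2 = 12: 2184/181

2184/181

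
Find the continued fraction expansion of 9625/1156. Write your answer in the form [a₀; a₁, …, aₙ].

Repeatedly divide and take the remainder:
9625 ÷ 1156 → quotient 8, remainder 377
1156 ÷ 377 → quotient 3, remainder 25
377 ÷ 25 → quotient 15, remainder 2
25 ÷ 2 → quotient 12, remainder 1
2 ÷ 1 → quotient 2, remainder 0

[8; 3, 15, 12, 2]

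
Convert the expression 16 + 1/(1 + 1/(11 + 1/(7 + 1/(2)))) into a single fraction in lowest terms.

Use the convergent recurrence hₖ = aₖ·hₖ₋₁ + hₖ₋₂ (and likewise for the denominators kₖ):
a_0 = 16: 16/1
a_1 = 1: 17/1
a_2 = 11: 203/12
a_3 = 7: 1438/85
a_4 = 2: 3079/182

3079/182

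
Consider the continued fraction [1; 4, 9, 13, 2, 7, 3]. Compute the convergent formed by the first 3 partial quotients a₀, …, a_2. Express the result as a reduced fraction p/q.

a_0 = 1: 1/1
a_1 = 4: 5/4
a_2 = 9: 46/37

46/37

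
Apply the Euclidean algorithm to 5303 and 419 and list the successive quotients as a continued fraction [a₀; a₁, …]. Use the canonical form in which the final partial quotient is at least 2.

5303 = 12·419 + 275, so a_0 = 12
419 = 1·275 + 144, so a_1 = 1
275 = 1·144 + 131, so a_2 = 1
144 = 1·131 + 13, so a_3 = 1
131 = 10·13 + 1, so a_4 = 10
13 = 13·1 + 0, so a_5 = 13

[12; 1, 1, 1, 10, 13]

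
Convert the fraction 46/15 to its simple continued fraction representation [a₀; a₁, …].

Apply division with remainder until the remainder is 0:
46 ÷ 15 → quotient 3, remainder 1
15 ÷ 1 → quotient 15, remainder 0

[3; 15]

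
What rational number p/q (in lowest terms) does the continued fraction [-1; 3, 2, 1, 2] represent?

Start with 2.
1 + 1/(2/1) = 1 + 1/2 = 3/2
2 + 1/(3/2) = 2 + 2/3 = 8/3
3 + 1/(8/3) = 3 + 3/8 = 27/8
-1 + 1/(27/8) = -1 + 8/27 = -19/27

-19/27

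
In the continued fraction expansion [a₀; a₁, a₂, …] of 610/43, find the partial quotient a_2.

⌊610/43⌋ = 14, remainder 8
⌊43/8⌋ = 5, remainder 3
⌊8/3⌋ = 2, remainder 2

2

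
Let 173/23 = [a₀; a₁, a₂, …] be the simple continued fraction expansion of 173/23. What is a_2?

Run the Euclidean algorithm, recording each quotient:
173 ÷ 23 → quotient 7, remainder 12
23 ÷ 12 → quotient 1, remainder 11
12 ÷ 11 → quotient 1, remainder 1

1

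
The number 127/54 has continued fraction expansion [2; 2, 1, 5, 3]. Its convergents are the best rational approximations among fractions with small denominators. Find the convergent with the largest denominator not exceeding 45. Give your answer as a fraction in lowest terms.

40/17

List convergents until the denominator exceeds the bound:
a_0 = 2: 2/1  (≤ bound)
a_1 = 2: 5/2  (≤ bound)
a_2 = 1: 7/3  (≤ bound)
a_3 = 5: 40/17  (≤ bound)
a_4 = 3: 127/54  (> 45, stop)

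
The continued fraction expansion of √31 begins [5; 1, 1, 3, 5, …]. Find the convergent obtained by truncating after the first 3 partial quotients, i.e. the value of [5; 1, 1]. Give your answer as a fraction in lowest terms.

11/2

Start with 1.
1 + 1/(1/1) = 1 + 1/1 = 2/1
5 + 1/(2/1) = 5 + 1/2 = 11/2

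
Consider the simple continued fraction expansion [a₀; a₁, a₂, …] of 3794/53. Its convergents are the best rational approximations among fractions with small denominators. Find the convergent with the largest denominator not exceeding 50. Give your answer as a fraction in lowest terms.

List convergents until the denominator exceeds the bound:
a_0 = 71: 71/1  (≤ bound)
a_1 = 1: 72/1  (≤ bound)
a_2 = 1: 143/2  (≤ bound)
a_3 = 2: 358/5  (≤ bound)
a_4 = 2: 859/12  (≤ bound)
a_5 = 4: 3794/53  (> 50, stop)

859/12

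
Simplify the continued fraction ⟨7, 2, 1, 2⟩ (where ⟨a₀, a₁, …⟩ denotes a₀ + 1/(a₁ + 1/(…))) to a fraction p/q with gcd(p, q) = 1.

a_0 = 7: 7/1
a_1 = 2: 15/2
a_2 = 1: 22/3
a_3 = 2: 59/8

59/8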